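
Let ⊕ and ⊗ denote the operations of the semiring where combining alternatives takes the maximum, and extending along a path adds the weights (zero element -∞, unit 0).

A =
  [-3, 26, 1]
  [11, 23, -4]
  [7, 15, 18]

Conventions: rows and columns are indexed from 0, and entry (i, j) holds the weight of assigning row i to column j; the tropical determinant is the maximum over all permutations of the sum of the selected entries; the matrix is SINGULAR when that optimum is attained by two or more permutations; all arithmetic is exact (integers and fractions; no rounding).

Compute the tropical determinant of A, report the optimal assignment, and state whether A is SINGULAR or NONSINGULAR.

σ = (0, 1, 2): (-3) + 23 + 18 = 38
σ = (0, 2, 1): (-3) + (-4) + 15 = 8
σ = (1, 0, 2): 26 + 11 + 18 = 55
σ = (1, 2, 0): 26 + (-4) + 7 = 29
σ = (2, 0, 1): 1 + 11 + 15 = 27
σ = (2, 1, 0): 1 + 23 + 7 = 31
Optimal value attained by: σ = (1, 0, 2).
Answer: det⊕(A) = 55; verdict: NONSINGULAR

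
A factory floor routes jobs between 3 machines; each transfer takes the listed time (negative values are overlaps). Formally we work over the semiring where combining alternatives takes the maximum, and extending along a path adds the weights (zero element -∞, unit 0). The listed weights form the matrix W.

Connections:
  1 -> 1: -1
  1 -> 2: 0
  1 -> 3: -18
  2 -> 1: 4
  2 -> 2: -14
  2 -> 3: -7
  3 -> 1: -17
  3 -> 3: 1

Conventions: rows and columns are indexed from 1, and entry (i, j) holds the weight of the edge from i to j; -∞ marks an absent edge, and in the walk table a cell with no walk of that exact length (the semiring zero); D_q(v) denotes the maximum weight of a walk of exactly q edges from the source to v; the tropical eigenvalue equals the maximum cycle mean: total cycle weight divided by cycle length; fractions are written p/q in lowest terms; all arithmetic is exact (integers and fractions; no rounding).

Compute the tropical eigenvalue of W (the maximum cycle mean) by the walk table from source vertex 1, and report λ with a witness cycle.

q=0: [0, -∞, -∞]
q=1: [-1, 0, -18]
q=2: [4, -1, -7]
q=3: [3, 4, -6]
Optimal cycle mean attained by: cycle 1->2->1, total 0 + 4, length 2.
Answer: λ = 2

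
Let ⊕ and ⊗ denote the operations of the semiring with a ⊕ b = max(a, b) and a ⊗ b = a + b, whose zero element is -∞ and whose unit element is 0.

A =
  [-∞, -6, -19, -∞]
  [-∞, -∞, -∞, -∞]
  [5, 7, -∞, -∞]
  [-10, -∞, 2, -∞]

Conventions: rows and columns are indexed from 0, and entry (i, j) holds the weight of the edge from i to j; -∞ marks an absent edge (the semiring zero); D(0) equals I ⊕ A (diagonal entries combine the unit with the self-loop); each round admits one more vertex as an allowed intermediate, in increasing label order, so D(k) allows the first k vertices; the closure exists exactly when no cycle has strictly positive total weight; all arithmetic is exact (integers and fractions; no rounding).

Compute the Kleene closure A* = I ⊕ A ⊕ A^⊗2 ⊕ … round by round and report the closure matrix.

D(0):
  [0, -6, -19, -∞]
  [-∞, 0, -∞, -∞]
  [5, 7, 0, -∞]
  [-10, -∞, 2, 0]
D(1):
  [0, -6, -19, -∞]
  [-∞, 0, -∞, -∞]
  [5, 7, 0, -∞]
  [-10, -16, 2, 0]
D(2):
  [0, -6, -19, -∞]
  [-∞, 0, -∞, -∞]
  [5, 7, 0, -∞]
  [-10, -16, 2, 0]
D(3):
  [0, -6, -19, -∞]
  [-∞, 0, -∞, -∞]
  [5, 7, 0, -∞]
  [7, 9, 2, 0]
D(4):
  [0, -6, -19, -∞]
  [-∞, 0, -∞, -∞]
  [5, 7, 0, -∞]
  [7, 9, 2, 0]
Answer: A* = [[0, -6, -19, -∞], [-∞, 0, -∞, -∞], [5, 7, 0, -∞], [7, 9, 2, 0]]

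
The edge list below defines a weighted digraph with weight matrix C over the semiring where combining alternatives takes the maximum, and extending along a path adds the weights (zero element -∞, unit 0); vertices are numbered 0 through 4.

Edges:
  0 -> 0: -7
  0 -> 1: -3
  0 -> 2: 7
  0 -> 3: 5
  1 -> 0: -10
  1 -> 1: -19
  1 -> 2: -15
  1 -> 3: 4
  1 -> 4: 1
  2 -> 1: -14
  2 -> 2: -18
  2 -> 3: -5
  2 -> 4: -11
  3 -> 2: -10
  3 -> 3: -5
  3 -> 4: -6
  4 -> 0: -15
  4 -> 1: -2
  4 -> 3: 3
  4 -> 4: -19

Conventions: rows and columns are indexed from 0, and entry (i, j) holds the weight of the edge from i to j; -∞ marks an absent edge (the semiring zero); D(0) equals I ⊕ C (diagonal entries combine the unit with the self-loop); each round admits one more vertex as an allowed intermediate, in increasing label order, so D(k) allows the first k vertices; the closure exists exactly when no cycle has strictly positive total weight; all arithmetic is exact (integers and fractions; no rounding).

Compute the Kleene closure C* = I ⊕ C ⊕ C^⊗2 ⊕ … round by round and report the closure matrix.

D(0):
  [0, -3, 7, 5, -∞]
  [-10, 0, -15, 4, 1]
  [-∞, -14, 0, -5, -11]
  [-∞, -∞, -10, 0, -6]
  [-15, -2, -∞, 3, 0]
D(1):
  [0, -3, 7, 5, -∞]
  [-10, 0, -3, 4, 1]
  [-∞, -14, 0, -5, -11]
  [-∞, -∞, -10, 0, -6]
  [-15, -2, -8, 3, 0]
D(2):
  [0, -3, 7, 5, -2]
  [-10, 0, -3, 4, 1]
  [-24, -14, 0, -5, -11]
  [-∞, -∞, -10, 0, -6]
  [-12, -2, -5, 3, 0]
D(3):
  [0, -3, 7, 5, -2]
  [-10, 0, -3, 4, 1]
  [-24, -14, 0, -5, -11]
  [-34, -24, -10, 0, -6]
  [-12, -2, -5, 3, 0]
D(4):
  [0, -3, 7, 5, -1]
  [-10, 0, -3, 4, 1]
  [-24, -14, 0, -5, -11]
  [-34, -24, -10, 0, -6]
  [-12, -2, -5, 3, 0]
D(5):
  [0, -3, 7, 5, -1]
  [-10, 0, -3, 4, 1]
  [-23, -13, 0, -5, -11]
  [-18, -8, -10, 0, -6]
  [-12, -2, -5, 3, 0]
Answer: C* = [[0, -3, 7, 5, -1], [-10, 0, -3, 4, 1], [-23, -13, 0, -5, -11], [-18, -8, -10, 0, -6], [-12, -2, -5, 3, 0]]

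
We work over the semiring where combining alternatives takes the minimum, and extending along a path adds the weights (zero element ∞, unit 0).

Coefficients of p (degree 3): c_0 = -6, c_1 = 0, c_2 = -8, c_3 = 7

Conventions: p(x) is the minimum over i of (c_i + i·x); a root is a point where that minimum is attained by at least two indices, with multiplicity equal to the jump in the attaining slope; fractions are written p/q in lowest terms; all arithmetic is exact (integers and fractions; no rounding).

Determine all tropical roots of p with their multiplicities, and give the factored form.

hull edge (i=0, c=-6) to (i=2, c=-8): slope -1, span 2
hull edge (i=2, c=-8) to (i=3, c=7): slope 15, span 1
Factored form: p(x) = 7 ⊗ (x ⊕ (-15)) ⊗ (x ⊕ 1) ⊗ (x ⊕ 1)
Answer: roots = -15 (mult 1), 1 (mult 2)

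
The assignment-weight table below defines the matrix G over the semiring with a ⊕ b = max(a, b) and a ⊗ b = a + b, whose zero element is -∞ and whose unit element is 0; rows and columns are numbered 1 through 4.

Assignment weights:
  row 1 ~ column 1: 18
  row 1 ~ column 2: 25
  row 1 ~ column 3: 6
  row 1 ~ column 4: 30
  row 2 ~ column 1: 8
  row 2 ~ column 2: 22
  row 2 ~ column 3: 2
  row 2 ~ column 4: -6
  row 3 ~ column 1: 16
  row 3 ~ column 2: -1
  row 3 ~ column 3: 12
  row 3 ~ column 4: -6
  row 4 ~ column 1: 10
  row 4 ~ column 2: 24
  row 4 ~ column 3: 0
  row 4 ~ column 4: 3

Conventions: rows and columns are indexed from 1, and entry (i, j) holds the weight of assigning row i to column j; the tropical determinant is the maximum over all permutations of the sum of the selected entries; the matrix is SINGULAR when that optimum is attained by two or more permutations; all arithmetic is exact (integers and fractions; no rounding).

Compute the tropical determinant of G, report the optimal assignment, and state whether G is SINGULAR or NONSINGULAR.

σ = (1, 2, 3, 4): 18 + 22 + 12 + 3 = 55
σ = (1, 2, 4, 3): 18 + 22 + (-6) + 0 = 34
σ = (1, 3, 2, 4): 18 + 2 + (-1) + 3 = 22
σ = (1, 3, 4, 2): 18 + 2 + (-6) + 24 = 38
σ = (1, 4, 2, 3): 18 + (-6) + (-1) + 0 = 11
σ = (1, 4, 3, 2): 18 + (-6) + 12 + 24 = 48
σ = (2, 1, 3, 4): 25 + 8 + 12 + 3 = 48
σ = (2, 1, 4, 3): 25 + 8 + (-6) + 0 = 27
σ = (2, 3, 1, 4): 25 + 2 + 16 + 3 = 46
σ = (2, 3, 4, 1): 25 + 2 + (-6) + 10 = 31
σ = (2, 4, 1, 3): 25 + (-6) + 16 + 0 = 35
σ = (2, 4, 3, 1): 25 + (-6) + 12 + 10 = 41
σ = (3, 1, 2, 4): 6 + 8 + (-1) + 3 = 16
σ = (3, 1, 4, 2): 6 + 8 + (-6) + 24 = 32
σ = (3, 2, 1, 4): 6 + 22 + 16 + 3 = 47
σ = (3, 2, 4, 1): 6 + 22 + (-6) + 10 = 32
σ = (3, 4, 1, 2): 6 + (-6) + 16 + 24 = 40
σ = (3, 4, 2, 1): 6 + (-6) + (-1) + 10 = 9
σ = (4, 1, 2, 3): 30 + 8 + (-1) + 0 = 37
σ = (4, 1, 3, 2): 30 + 8 + 12 + 24 = 74
σ = (4, 2, 1, 3): 30 + 22 + 16 + 0 = 68
σ = (4, 2, 3, 1): 30 + 22 + 12 + 10 = 74
σ = (4, 3, 1, 2): 30 + 2 + 16 + 24 = 72
σ = (4, 3, 2, 1): 30 + 2 + (-1) + 10 = 41
Optimal value attained by: σ = (4, 1, 3, 2).
Answer: det⊕(G) = 74; verdict: SINGULAR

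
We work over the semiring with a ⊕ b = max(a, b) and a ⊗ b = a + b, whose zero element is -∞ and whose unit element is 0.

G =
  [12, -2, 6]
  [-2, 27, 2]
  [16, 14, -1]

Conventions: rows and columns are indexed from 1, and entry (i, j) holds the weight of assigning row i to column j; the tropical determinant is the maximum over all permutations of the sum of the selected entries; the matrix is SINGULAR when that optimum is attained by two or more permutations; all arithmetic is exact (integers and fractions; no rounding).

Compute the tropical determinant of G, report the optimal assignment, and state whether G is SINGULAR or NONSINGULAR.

σ = (1, 2, 3): 12 + 27 + (-1) = 38
σ = (1, 3, 2): 12 + 2 + 14 = 28
σ = (2, 1, 3): (-2) + (-2) + (-1) = -5
σ = (2, 3, 1): (-2) + 2 + 16 = 16
σ = (3, 1, 2): 6 + (-2) + 14 = 18
σ = (3, 2, 1): 6 + 27 + 16 = 49
Optimal value attained by: σ = (3, 2, 1).
Answer: det⊕(G) = 49; verdict: NONSINGULAR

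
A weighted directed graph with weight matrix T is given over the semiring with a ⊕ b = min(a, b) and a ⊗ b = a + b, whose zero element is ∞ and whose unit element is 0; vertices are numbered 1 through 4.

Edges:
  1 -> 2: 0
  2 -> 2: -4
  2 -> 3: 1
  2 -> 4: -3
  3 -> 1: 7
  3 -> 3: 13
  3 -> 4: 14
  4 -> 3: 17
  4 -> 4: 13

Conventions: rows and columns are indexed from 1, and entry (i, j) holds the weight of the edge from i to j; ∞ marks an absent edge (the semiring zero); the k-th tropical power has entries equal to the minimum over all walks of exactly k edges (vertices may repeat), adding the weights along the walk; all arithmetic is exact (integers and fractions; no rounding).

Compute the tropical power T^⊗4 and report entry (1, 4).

T^⊗2:
  [∞, -4, 1, -3]
  [8, -8, -3, -7]
  [20, 7, 26, 27]
  [24, ∞, 30, 26]
T^⊗3:
  [8, -8, -3, -7]
  [4, -12, -7, -11]
  [33, 3, 8, 4]
  [37, 24, 43, 39]
T^⊗4:
  [4, -12, -7, -11]
  [0, -16, -11, -15]
  [15, -1, 4, 0]
  [50, 20, 25, 21]
Key observation: the optimum is the walk 1->2->2->2->4, with weight 0 + (-4) + (-4) + (-3) = -11.
Optimal value attained by: walk 1->2->2->2->4.
Answer: (T^⊗4)[1][4] = -11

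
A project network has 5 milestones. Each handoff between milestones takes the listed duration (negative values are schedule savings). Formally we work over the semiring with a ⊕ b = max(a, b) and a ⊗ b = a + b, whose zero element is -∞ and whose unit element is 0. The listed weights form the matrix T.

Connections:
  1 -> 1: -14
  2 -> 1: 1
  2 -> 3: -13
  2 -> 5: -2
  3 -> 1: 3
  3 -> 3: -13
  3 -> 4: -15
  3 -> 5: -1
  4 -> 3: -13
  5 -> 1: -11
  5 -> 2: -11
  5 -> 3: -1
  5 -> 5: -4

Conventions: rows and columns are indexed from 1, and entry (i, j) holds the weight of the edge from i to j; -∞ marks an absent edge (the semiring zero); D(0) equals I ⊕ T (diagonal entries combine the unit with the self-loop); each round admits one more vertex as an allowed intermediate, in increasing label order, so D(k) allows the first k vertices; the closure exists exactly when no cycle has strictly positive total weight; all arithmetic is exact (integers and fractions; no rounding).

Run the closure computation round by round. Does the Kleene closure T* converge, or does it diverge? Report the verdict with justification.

D(0):
  [0, -∞, -∞, -∞, -∞]
  [1, 0, -13, -∞, -2]
  [3, -∞, 0, -15, -1]
  [-∞, -∞, -13, 0, -∞]
  [-11, -11, -1, -∞, 0]
D(1):
  [0, -∞, -∞, -∞, -∞]
  [1, 0, -13, -∞, -2]
  [3, -∞, 0, -15, -1]
  [-∞, -∞, -13, 0, -∞]
  [-11, -11, -1, -∞, 0]
D(2):
  [0, -∞, -∞, -∞, -∞]
  [1, 0, -13, -∞, -2]
  [3, -∞, 0, -15, -1]
  [-∞, -∞, -13, 0, -∞]
  [-10, -11, -1, -∞, 0]
D(3):
  [0, -∞, -∞, -∞, -∞]
  [1, 0, -13, -28, -2]
  [3, -∞, 0, -15, -1]
  [-10, -∞, -13, 0, -14]
  [2, -11, -1, -16, 0]
D(4):
  [0, -∞, -∞, -∞, -∞]
  [1, 0, -13, -28, -2]
  [3, -∞, 0, -15, -1]
  [-10, -∞, -13, 0, -14]
  [2, -11, -1, -16, 0]
D(5):
  [0, -∞, -∞, -∞, -∞]
  [1, 0, -3, -18, -2]
  [3, -12, 0, -15, -1]
  [-10, -25, -13, 0, -14]
  [2, -11, -1, -16, 0]
Key observation: every diagonal entry stays at the unit through all rounds, so no improving cycle exists.
Answer: CONVERGES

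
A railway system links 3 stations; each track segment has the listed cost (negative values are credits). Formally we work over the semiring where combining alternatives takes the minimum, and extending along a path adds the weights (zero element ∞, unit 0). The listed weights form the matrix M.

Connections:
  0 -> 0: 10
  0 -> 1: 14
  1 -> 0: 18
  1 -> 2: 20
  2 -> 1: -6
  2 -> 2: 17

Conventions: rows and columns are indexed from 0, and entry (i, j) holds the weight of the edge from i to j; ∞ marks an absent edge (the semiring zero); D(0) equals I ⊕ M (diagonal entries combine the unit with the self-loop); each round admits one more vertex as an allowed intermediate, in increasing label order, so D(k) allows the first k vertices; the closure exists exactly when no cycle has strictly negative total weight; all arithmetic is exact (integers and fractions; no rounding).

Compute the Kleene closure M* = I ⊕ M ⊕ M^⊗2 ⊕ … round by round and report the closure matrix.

D(0):
  [0, 14, ∞]
  [18, 0, 20]
  [∞, -6, 0]
D(1):
  [0, 14, ∞]
  [18, 0, 20]
  [∞, -6, 0]
D(2):
  [0, 14, 34]
  [18, 0, 20]
  [12, -6, 0]
D(3):
  [0, 14, 34]
  [18, 0, 20]
  [12, -6, 0]
Answer: M* = [[0, 14, 34], [18, 0, 20], [12, -6, 0]]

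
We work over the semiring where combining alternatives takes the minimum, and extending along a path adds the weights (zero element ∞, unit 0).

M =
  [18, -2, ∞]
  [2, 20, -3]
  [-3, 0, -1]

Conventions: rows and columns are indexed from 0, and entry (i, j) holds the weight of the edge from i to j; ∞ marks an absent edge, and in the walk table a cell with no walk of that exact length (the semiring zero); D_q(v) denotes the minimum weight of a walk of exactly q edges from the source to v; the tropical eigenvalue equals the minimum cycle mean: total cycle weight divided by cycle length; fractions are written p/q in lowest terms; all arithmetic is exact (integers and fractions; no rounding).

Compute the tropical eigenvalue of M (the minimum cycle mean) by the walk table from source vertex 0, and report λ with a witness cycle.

q=0: [0, ∞, ∞]
q=1: [18, -2, ∞]
q=2: [0, 16, -5]
q=3: [-8, -5, -6]
Optimal cycle mean attained by: cycle 0->1->2->0, total (-2) + (-3) + (-3), length 3.
Answer: λ = -8/3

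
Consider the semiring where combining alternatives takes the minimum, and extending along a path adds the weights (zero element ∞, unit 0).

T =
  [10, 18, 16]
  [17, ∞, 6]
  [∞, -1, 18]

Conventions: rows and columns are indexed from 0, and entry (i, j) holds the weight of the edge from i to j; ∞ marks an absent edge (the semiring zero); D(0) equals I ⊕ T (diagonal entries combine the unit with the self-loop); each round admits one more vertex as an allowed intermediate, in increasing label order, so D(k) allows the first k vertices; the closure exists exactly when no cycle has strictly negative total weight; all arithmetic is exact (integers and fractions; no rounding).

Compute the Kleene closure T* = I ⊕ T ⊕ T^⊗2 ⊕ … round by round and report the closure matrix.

D(0):
  [0, 18, 16]
  [17, 0, 6]
  [∞, -1, 0]
D(1):
  [0, 18, 16]
  [17, 0, 6]
  [∞, -1, 0]
D(2):
  [0, 18, 16]
  [17, 0, 6]
  [16, -1, 0]
D(3):
  [0, 15, 16]
  [17, 0, 6]
  [16, -1, 0]
Answer: T* = [[0, 15, 16], [17, 0, 6], [16, -1, 0]]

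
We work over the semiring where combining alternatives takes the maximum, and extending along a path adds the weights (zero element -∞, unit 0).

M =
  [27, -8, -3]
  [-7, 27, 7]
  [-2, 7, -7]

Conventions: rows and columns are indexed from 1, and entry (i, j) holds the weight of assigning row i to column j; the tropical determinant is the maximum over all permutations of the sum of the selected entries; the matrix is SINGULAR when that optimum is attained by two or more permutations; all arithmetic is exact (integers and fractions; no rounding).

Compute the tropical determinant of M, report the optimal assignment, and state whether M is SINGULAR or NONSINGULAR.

σ = (1, 2, 3): 27 + 27 + (-7) = 47
σ = (1, 3, 2): 27 + 7 + 7 = 41
σ = (2, 1, 3): (-8) + (-7) + (-7) = -22
σ = (2, 3, 1): (-8) + 7 + (-2) = -3
σ = (3, 1, 2): (-3) + (-7) + 7 = -3
σ = (3, 2, 1): (-3) + 27 + (-2) = 22
Optimal value attained by: σ = (1, 2, 3).
Answer: det⊕(M) = 47; verdict: NONSINGULAR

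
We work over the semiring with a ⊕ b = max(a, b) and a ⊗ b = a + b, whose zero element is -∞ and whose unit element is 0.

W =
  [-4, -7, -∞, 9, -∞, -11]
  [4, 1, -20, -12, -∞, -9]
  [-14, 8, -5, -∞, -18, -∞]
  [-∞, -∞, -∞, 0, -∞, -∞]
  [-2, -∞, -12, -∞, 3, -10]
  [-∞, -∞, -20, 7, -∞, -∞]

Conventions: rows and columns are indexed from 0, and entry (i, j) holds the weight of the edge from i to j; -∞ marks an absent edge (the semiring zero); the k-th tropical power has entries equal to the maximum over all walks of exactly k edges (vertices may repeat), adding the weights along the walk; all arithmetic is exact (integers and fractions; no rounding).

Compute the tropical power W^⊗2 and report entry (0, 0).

W^⊗2:
  [-3, -6, -27, 9, -∞, -15]
  [5, 2, -19, 13, -38, -7]
  [12, 9, -10, -4, -15, -1]
  [-∞, -∞, -∞, 0, -∞, -∞]
  [1, -4, -9, 7, 6, -7]
  [-34, -12, -25, 7, -38, -∞]
Key observation: the optimum is the walk 0->1->0, with weight (-7) + 4 = -3.
Optimal value attained by: walk 0->1->0.
Answer: (W^⊗2)[0][0] = -3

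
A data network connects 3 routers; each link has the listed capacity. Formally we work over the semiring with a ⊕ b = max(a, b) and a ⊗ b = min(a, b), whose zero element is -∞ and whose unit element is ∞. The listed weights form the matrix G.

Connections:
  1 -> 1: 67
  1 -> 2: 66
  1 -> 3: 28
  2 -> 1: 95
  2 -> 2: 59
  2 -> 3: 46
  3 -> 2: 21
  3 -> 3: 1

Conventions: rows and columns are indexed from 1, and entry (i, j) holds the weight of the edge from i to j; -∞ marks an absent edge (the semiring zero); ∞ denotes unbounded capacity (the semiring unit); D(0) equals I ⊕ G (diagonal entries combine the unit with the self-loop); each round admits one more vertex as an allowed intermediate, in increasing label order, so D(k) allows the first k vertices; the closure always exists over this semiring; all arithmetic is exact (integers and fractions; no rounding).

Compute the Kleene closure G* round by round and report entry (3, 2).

D(0):
  [∞, 66, 28]
  [95, ∞, 46]
  [-∞, 21, ∞]
D(1):
  [∞, 66, 28]
  [95, ∞, 46]
  [-∞, 21, ∞]
D(2):
  [∞, 66, 46]
  [95, ∞, 46]
  [21, 21, ∞]
D(3):
  [∞, 66, 46]
  [95, ∞, 46]
  [21, 21, ∞]
Answer: G*[3][2] = 21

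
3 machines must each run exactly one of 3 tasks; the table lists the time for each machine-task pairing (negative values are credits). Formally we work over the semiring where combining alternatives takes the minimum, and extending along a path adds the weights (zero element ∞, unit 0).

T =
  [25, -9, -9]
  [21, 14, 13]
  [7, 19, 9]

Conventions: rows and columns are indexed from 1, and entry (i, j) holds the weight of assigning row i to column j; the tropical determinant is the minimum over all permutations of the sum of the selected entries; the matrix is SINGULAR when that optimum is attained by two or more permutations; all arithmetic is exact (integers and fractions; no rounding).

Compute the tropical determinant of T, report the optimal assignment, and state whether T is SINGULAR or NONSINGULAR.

σ = (1, 2, 3): 25 + 14 + 9 = 48
σ = (1, 3, 2): 25 + 13 + 19 = 57
σ = (2, 1, 3): (-9) + 21 + 9 = 21
σ = (2, 3, 1): (-9) + 13 + 7 = 11
σ = (3, 1, 2): (-9) + 21 + 19 = 31
σ = (3, 2, 1): (-9) + 14 + 7 = 12
Optimal value attained by: σ = (2, 3, 1).
Answer: det⊕(T) = 11; verdict: NONSINGULAR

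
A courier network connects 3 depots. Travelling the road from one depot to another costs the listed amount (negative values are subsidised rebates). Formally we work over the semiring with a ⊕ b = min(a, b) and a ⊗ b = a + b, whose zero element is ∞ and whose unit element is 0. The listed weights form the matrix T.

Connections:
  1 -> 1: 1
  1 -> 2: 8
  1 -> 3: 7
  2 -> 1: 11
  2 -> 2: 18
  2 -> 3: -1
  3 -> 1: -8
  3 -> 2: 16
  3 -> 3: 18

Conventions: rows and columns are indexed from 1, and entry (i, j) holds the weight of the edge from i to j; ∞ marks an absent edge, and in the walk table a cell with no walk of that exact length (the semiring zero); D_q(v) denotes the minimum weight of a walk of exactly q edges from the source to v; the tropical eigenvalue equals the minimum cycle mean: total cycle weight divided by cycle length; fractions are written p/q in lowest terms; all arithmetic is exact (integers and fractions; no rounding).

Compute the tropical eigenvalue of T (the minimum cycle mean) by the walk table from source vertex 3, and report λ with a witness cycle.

q=0: [∞, ∞, 0]
q=1: [-8, 16, 18]
q=2: [-7, 0, -1]
q=3: [-9, 1, -1]
Optimal cycle mean attained by: cycle 1->3->1, total 7 + (-8), length 2.
Answer: λ = -1/2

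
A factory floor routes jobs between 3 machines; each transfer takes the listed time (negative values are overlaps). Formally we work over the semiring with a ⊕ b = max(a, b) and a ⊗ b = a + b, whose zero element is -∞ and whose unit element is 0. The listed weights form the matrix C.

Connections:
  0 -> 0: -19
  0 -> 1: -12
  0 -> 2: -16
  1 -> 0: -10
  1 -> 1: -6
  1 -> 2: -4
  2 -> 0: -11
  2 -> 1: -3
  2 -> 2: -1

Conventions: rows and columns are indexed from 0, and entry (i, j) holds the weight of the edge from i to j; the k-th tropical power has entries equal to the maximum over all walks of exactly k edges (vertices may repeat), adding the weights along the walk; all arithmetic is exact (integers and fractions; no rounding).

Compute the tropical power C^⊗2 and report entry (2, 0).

C^⊗2:
  [-22, -18, -16]
  [-15, -7, -5]
  [-12, -4, -2]
Key observation: the optimum is the walk 2->2->0, with weight (-1) + (-11) = -12.
Optimal value attained by: walk 2->2->0.
Answer: (C^⊗2)[2][0] = -12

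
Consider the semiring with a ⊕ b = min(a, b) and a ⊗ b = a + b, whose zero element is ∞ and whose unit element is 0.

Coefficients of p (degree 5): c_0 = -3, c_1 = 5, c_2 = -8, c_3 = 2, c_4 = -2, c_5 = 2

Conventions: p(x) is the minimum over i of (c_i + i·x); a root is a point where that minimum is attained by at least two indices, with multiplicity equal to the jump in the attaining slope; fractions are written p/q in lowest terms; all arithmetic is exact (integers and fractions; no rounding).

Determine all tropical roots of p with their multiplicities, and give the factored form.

hull edge (i=0, c=-3) to (i=2, c=-8): slope -5/2, span 2
hull edge (i=2, c=-8) to (i=4, c=-2): slope 3, span 2
hull edge (i=4, c=-2) to (i=5, c=2): slope 4, span 1
Factored form: p(x) = 2 ⊗ (x ⊕ (-4)) ⊗ (x ⊕ (-3)) ⊗ (x ⊕ (-3)) ⊗ (x ⊕ 5/2) ⊗ (x ⊕ 5/2)
Answer: roots = -4 (mult 1), -3 (mult 2), 5/2 (mult 2)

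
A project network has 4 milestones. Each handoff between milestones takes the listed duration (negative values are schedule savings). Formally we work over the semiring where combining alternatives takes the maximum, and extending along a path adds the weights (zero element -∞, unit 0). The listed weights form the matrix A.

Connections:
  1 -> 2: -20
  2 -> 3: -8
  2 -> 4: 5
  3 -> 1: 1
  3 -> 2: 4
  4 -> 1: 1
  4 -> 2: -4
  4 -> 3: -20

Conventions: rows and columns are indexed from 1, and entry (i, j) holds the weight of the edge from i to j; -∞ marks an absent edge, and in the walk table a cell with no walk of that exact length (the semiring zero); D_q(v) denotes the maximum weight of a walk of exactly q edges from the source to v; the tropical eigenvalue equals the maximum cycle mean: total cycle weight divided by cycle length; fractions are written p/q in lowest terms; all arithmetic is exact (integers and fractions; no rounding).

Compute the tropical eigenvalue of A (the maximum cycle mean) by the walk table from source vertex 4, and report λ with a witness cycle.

q=0: [-∞, -∞, -∞, 0]
q=1: [1, -4, -20, -∞]
q=2: [-19, -16, -12, 1]
q=3: [2, -3, -19, -11]
q=4: [-10, -15, -11, 2]
Optimal cycle mean attained by: cycle 2->4->2, total 5 + (-4), length 2.
Answer: λ = 1/2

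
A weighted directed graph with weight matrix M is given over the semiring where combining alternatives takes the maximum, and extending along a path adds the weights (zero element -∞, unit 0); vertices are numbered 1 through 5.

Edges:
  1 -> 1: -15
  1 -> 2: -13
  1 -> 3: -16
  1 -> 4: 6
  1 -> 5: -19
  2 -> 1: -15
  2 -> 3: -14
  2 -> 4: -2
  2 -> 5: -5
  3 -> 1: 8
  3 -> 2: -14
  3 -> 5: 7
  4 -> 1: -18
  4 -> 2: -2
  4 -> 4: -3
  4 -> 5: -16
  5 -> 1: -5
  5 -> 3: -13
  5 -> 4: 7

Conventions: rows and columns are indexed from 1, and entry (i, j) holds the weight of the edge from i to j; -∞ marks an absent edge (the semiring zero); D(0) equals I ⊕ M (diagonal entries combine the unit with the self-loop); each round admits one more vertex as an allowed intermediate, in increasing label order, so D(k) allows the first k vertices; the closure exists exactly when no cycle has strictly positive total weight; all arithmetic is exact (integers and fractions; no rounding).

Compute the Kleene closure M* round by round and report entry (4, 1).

D(0):
  [0, -13, -16, 6, -19]
  [-15, 0, -14, -2, -5]
  [8, -14, 0, -∞, 7]
  [-18, -2, -∞, 0, -16]
  [-5, -∞, -13, 7, 0]
D(1):
  [0, -13, -16, 6, -19]
  [-15, 0, -14, -2, -5]
  [8, -5, 0, 14, 7]
  [-18, -2, -34, 0, -16]
  [-5, -18, -13, 7, 0]
D(2):
  [0, -13, -16, 6, -18]
  [-15, 0, -14, -2, -5]
  [8, -5, 0, 14, 7]
  [-17, -2, -16, 0, -7]
  [-5, -18, -13, 7, 0]
D(3):
  [0, -13, -16, 6, -9]
  [-6, 0, -14, 0, -5]
  [8, -5, 0, 14, 7]
  [-8, -2, -16, 0, -7]
  [-5, -18, -13, 7, 0]
D(4):
  [0, 4, -10, 6, -1]
  [-6, 0, -14, 0, -5]
  [8, 12, 0, 14, 7]
  [-8, -2, -16, 0, -7]
  [-1, 5, -9, 7, 0]
D(5):
  [0, 4, -10, 6, -1]
  [-6, 0, -14, 2, -5]
  [8, 12, 0, 14, 7]
  [-8, -2, -16, 0, -7]
  [-1, 5, -9, 7, 0]
Answer: M*[4][1] = -8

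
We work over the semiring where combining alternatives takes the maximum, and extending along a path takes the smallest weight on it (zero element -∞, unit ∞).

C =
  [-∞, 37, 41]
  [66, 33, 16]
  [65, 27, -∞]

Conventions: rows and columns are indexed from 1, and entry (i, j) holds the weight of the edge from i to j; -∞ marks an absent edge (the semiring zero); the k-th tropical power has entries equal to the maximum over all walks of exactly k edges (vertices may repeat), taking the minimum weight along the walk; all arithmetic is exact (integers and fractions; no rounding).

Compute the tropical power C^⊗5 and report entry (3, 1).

C^⊗2:
  [41, 33, 16]
  [33, 37, 41]
  [27, 37, 41]
C^⊗3:
  [33, 37, 41]
  [41, 33, 33]
  [41, 33, 27]
C^⊗4:
  [41, 33, 33]
  [33, 37, 41]
  [33, 37, 41]
C^⊗5:
  [33, 37, 41]
  [41, 33, 33]
  [41, 33, 33]
Key observation: the optimum is the walk 3->1->3->1->3->1, with weight 65 min 41 min 65 min 41 min 65 = 41.
Optimal value attained by: walk 3->1->3->1->3->1.
Answer: (C^⊗5)[3][1] = 41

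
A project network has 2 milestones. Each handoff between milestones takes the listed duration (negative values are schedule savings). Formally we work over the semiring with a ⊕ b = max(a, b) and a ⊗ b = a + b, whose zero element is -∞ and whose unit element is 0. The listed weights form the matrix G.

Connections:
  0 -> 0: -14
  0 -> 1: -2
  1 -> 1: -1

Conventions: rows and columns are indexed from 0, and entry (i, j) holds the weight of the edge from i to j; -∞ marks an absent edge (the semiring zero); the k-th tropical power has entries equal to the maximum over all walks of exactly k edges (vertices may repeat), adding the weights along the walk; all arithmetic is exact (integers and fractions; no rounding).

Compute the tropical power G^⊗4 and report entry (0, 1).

G^⊗2:
  [-28, -3]
  [-∞, -2]
G^⊗3:
  [-42, -4]
  [-∞, -3]
G^⊗4:
  [-56, -5]
  [-∞, -4]
Key observation: the optimum is the walk 0->1->1->1->1, with weight (-2) + (-1) + (-1) + (-1) = -5.
Optimal value attained by: walk 0->1->1->1->1.
Answer: (G^⊗4)[0][1] = -5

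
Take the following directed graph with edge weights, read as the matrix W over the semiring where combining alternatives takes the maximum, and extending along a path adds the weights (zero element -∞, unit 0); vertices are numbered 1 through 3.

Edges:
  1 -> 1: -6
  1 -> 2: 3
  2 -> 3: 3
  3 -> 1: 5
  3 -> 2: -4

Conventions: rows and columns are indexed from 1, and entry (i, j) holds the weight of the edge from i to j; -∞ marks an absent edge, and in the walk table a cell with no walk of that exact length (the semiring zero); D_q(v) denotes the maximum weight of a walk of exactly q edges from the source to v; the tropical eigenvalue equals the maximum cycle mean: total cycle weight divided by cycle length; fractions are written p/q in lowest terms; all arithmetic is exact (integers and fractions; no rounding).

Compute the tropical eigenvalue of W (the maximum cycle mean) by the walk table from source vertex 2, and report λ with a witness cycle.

q=0: [-∞, 0, -∞]
q=1: [-∞, -∞, 3]
q=2: [8, -1, -∞]
q=3: [2, 11, 2]
Optimal cycle mean attained by: cycle 1->2->3->1, total 3 + 3 + 5, length 3.
Answer: λ = 11/3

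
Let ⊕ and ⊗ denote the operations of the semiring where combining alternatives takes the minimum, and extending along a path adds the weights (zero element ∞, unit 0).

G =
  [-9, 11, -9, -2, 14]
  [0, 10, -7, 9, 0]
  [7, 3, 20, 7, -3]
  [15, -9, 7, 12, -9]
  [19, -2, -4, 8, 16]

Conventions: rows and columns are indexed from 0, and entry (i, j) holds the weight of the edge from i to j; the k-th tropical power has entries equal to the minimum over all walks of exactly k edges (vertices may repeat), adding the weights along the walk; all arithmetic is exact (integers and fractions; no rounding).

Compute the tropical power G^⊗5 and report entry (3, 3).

G^⊗2:
  [-18, -11, -18, -11, -12]
  [-9, -4, -9, -2, -10]
  [-2, -5, -7, 5, -2]
  [-9, -11, -16, -1, -9]
  [-2, -1, -9, 3, -7]
G^⊗3:
  [-27, -20, -27, -20, -21]
  [-18, -12, -18, -11, -12]
  [-11, -4, -12, -4, -10]
  [-18, -13, -18, -11, -19]
  [-11, -9, -11, -4, -12]
G^⊗4:
  [-36, -29, -36, -29, -30]
  [-27, -20, -27, -20, -21]
  [-20, -13, -20, -13, -15]
  [-27, -21, -27, -20, -21]
  [-20, -14, -20, -13, -14]
G^⊗5:
  [-45, -38, -45, -38, -39]
  [-36, -29, -36, -29, -30]
  [-29, -22, -29, -22, -23]
  [-36, -29, -36, -29, -30]
  [-29, -22, -29, -22, -23]
Key observation: the optimum is the walk 3->1->0->0->0->3, with weight (-9) + 0 + (-9) + (-9) + (-2) = -29.
Optimal value attained by: walk 3->1->0->0->0->3.
Answer: (G^⊗5)[3][3] = -29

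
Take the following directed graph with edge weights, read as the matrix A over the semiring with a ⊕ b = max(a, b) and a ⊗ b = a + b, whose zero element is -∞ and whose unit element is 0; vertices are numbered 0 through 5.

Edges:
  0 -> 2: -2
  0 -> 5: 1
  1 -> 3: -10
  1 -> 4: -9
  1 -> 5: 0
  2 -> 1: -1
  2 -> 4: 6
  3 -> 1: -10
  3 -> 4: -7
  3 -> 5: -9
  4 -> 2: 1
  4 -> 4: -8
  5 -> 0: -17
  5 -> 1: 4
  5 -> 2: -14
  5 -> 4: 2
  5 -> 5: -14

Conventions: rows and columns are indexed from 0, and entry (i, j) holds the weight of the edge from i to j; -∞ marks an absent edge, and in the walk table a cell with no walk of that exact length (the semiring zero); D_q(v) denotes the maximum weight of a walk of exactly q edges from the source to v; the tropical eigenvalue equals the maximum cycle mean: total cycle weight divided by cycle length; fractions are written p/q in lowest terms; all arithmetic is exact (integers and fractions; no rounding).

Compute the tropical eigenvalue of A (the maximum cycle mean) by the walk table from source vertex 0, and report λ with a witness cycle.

q=0: [0, -∞, -∞, -∞, -∞, -∞]
q=1: [-∞, -∞, -2, -∞, -∞, 1]
q=2: [-16, 5, -13, -∞, 4, -13]
q=3: [-30, -9, 5, -5, -4, 5]
q=4: [-12, 9, -3, -19, 11, -9]
q=5: [-26, -4, 12, -1, 3, 9]
q=6: [-8, 13, 4, -14, 18, -4]
Optimal cycle mean attained by: cycle 2->4->2, total 6 + 1, length 2.
Answer: λ = 7/2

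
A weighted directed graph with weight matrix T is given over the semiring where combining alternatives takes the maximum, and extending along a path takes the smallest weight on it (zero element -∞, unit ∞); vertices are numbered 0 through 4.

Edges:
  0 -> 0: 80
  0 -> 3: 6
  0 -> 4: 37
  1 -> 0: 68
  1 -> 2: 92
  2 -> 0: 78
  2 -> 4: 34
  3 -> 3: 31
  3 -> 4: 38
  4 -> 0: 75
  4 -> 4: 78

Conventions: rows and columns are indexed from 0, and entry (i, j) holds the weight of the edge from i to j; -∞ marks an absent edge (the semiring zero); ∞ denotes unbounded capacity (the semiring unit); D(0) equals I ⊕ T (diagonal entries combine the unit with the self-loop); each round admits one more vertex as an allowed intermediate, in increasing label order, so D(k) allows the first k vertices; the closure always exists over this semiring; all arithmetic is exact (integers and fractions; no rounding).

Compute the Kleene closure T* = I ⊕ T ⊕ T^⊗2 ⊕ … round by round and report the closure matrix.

D(0):
  [∞, -∞, -∞, 6, 37]
  [68, ∞, 92, -∞, -∞]
  [78, -∞, ∞, -∞, 34]
  [-∞, -∞, -∞, ∞, 38]
  [75, -∞, -∞, -∞, ∞]
D(1):
  [∞, -∞, -∞, 6, 37]
  [68, ∞, 92, 6, 37]
  [78, -∞, ∞, 6, 37]
  [-∞, -∞, -∞, ∞, 38]
  [75, -∞, -∞, 6, ∞]
D(2):
  [∞, -∞, -∞, 6, 37]
  [68, ∞, 92, 6, 37]
  [78, -∞, ∞, 6, 37]
  [-∞, -∞, -∞, ∞, 38]
  [75, -∞, -∞, 6, ∞]
D(3):
  [∞, -∞, -∞, 6, 37]
  [78, ∞, 92, 6, 37]
  [78, -∞, ∞, 6, 37]
  [-∞, -∞, -∞, ∞, 38]
  [75, -∞, -∞, 6, ∞]
D(4):
  [∞, -∞, -∞, 6, 37]
  [78, ∞, 92, 6, 37]
  [78, -∞, ∞, 6, 37]
  [-∞, -∞, -∞, ∞, 38]
  [75, -∞, -∞, 6, ∞]
D(5):
  [∞, -∞, -∞, 6, 37]
  [78, ∞, 92, 6, 37]
  [78, -∞, ∞, 6, 37]
  [38, -∞, -∞, ∞, 38]
  [75, -∞, -∞, 6, ∞]
Answer: T* = [[∞, -∞, -∞, 6, 37], [78, ∞, 92, 6, 37], [78, -∞, ∞, 6, 37], [38, -∞, -∞, ∞, 38], [75, -∞, -∞, 6, ∞]]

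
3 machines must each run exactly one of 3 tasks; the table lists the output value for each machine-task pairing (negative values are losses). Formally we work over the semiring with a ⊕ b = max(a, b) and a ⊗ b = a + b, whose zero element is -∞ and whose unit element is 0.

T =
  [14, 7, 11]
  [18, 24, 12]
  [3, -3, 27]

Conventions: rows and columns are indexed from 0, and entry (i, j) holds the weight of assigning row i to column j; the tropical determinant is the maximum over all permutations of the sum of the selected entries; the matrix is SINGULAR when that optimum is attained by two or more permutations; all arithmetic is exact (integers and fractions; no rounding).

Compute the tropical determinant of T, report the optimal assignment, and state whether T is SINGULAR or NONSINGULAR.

σ = (0, 1, 2): 14 + 24 + 27 = 65
σ = (0, 2, 1): 14 + 12 + (-3) = 23
σ = (1, 0, 2): 7 + 18 + 27 = 52
σ = (1, 2, 0): 7 + 12 + 3 = 22
σ = (2, 0, 1): 11 + 18 + (-3) = 26
σ = (2, 1, 0): 11 + 24 + 3 = 38
Optimal value attained by: σ = (0, 1, 2).
Answer: det⊕(T) = 65; verdict: NONSINGULAR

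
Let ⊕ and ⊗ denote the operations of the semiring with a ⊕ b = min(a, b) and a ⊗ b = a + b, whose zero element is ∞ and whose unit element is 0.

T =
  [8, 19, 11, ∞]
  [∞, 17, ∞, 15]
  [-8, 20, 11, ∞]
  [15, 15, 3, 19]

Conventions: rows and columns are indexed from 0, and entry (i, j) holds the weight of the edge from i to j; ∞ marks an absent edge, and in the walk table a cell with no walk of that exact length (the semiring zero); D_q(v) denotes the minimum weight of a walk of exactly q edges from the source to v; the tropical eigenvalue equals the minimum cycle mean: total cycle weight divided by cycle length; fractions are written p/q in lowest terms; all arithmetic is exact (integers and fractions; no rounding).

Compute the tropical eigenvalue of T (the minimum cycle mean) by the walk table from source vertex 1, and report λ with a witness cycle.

q=0: [∞, 0, ∞, ∞]
q=1: [∞, 17, ∞, 15]
q=2: [30, 30, 18, 32]
q=3: [10, 38, 29, 45]
q=4: [18, 29, 21, 53]
Optimal cycle mean attained by: cycle 0->2->0, total 11 + (-8), length 2.
Answer: λ = 3/2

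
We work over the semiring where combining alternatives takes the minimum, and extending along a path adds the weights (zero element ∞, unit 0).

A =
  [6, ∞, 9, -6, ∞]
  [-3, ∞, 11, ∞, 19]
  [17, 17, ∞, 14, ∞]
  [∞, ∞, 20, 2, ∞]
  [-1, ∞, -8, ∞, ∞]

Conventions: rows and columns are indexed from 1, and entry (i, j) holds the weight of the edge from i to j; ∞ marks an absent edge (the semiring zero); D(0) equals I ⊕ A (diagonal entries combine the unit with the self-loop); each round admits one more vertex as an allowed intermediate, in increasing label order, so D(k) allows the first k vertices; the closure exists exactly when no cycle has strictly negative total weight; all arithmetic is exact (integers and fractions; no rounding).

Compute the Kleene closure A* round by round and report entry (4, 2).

D(0):
  [0, ∞, 9, -6, ∞]
  [-3, 0, 11, ∞, 19]
  [17, 17, 0, 14, ∞]
  [∞, ∞, 20, 0, ∞]
  [-1, ∞, -8, ∞, 0]
D(1):
  [0, ∞, 9, -6, ∞]
  [-3, 0, 6, -9, 19]
  [17, 17, 0, 11, ∞]
  [∞, ∞, 20, 0, ∞]
  [-1, ∞, -8, -7, 0]
D(2):
  [0, ∞, 9, -6, ∞]
  [-3, 0, 6, -9, 19]
  [14, 17, 0, 8, 36]
  [∞, ∞, 20, 0, ∞]
  [-1, ∞, -8, -7, 0]
D(3):
  [0, 26, 9, -6, 45]
  [-3, 0, 6, -9, 19]
  [14, 17, 0, 8, 36]
  [34, 37, 20, 0, 56]
  [-1, 9, -8, -7, 0]
D(4):
  [0, 26, 9, -6, 45]
  [-3, 0, 6, -9, 19]
  [14, 17, 0, 8, 36]
  [34, 37, 20, 0, 56]
  [-1, 9, -8, -7, 0]
D(5):
  [0, 26, 9, -6, 45]
  [-3, 0, 6, -9, 19]
  [14, 17, 0, 8, 36]
  [34, 37, 20, 0, 56]
  [-1, 9, -8, -7, 0]
Answer: A*[4][2] = 37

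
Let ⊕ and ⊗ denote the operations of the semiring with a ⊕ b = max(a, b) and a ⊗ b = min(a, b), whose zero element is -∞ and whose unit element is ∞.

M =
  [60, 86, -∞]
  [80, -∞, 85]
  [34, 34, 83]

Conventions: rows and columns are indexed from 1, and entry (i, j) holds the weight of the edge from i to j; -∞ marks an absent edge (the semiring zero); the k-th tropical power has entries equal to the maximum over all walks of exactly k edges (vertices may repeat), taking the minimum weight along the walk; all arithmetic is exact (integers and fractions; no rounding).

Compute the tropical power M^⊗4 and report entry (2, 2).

M^⊗2:
  [80, 60, 85]
  [60, 80, 83]
  [34, 34, 83]
M^⊗3:
  [60, 80, 83]
  [80, 60, 83]
  [34, 34, 83]
M^⊗4:
  [80, 60, 83]
  [60, 80, 83]
  [34, 34, 83]
Key observation: the optimum is the walk 2->1->2->1->2, with weight 80 min 86 min 80 min 86 = 80.
Optimal value attained by: walk 2->1->2->1->2.
Answer: (M^⊗4)[2][2] = 80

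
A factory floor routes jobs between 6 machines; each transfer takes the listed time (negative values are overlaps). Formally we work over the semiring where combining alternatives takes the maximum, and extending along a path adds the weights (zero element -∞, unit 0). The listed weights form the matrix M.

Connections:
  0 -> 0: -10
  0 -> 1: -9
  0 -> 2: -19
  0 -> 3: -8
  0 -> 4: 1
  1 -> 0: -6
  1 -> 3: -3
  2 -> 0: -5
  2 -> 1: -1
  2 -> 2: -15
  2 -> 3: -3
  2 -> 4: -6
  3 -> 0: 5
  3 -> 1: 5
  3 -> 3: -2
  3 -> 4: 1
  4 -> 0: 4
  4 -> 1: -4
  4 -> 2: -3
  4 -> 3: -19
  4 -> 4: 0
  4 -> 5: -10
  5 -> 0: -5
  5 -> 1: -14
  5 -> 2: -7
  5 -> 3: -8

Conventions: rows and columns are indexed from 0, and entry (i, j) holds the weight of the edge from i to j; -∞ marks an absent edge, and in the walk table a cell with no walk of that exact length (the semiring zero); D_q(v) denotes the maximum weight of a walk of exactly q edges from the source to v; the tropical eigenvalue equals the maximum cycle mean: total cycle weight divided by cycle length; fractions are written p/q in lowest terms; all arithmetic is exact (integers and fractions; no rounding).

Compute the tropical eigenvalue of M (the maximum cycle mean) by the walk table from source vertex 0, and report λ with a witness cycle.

q=0: [0, -∞, -∞, -∞, -∞, -∞]
q=1: [-10, -9, -19, -8, 1, -∞]
q=2: [5, -3, -2, -10, 1, -9]
q=3: [5, -3, -2, -3, 6, -9]
q=4: [10, 2, 3, -3, 6, -4]
q=5: [10, 2, 3, 2, 11, -4]
q=6: [15, 7, 8, 2, 11, 1]
Optimal cycle mean attained by: cycle 0->4->0, total 1 + 4, length 2.
Answer: λ = 5/2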